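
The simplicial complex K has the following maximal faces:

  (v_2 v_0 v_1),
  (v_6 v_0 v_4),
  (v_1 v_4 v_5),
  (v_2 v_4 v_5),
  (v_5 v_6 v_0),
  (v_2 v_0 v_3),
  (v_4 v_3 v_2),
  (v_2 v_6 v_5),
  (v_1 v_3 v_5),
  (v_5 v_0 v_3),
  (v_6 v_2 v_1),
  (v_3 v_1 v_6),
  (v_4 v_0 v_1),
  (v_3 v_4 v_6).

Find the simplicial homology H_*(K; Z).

H_0 ≅ Z,  H_1 ≅ Z^2,  H_2 ≅ Z.

K has 7 vertices, 21 edges, 14 triangles.
rank ∂_0 = 0, rank ∂_1 = 6 ⇒ b_0 = 7 − 0 − 6 = 1; all invariant factors of ∂_1 are 1 so no torsion. So H_0 = Z.
rank ∂_1 = 6, rank ∂_2 = 13 ⇒ b_1 = 21 − 6 − 13 = 2; all invariant factors of ∂_2 are 1 so no torsion. So H_1 = Z^2.
rank ∂_2 = 13, rank ∂_3 = 0 ⇒ b_2 = 14 − 13 − 0 = 1. So H_2 = Z.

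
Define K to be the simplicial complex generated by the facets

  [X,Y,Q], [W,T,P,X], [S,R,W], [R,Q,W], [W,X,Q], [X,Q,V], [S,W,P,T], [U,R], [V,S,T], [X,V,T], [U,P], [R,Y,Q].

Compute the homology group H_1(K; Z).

H_1 ≅ Z.

K has 10 vertices, 23 edges, 15 triangles, 2 3-simplices.
rank ∂_1 = 9, rank ∂_2 = 13 ⇒ b_1 = 23 − 9 − 13 = 1; all invariant factors of ∂_2 are 1 so no torsion. So H_1 = Z.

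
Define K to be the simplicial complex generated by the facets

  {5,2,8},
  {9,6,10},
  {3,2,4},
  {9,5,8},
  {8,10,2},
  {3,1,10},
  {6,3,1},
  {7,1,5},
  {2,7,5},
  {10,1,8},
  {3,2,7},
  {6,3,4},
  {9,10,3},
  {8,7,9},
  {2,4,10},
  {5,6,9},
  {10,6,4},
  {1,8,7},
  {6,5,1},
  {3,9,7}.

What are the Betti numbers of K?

b_0 = 1, b_1 = 1, b_2 = 0.

Take the total order 1 < 2 < 3 < 4 < 5 < 6 < 7 < 8 < 9 < 10 on the vertex set. Then K (dimension 2) consists of the simplices:

  0-simplices (10): [1], [2], [3], [4], [5], [6], [7], [8], [9], [10]
  1-simplices (30): (30 of them)
  2-simplices (20): (20 of them)

Hence C_0 ≅ Z^10, C_1 ≅ Z^30, C_2 ≅ Z^20.

The boundary map ∂_1: C_1 → C_0 maps an edge to its endpoints' difference, ∂[p,q] = q − p. For instance
  ∂[4,6] = [6] − [4].
This gives a 10×30 integer matrix of rank 9; reducing to Smith normal form yields diagonal entries (1,1,1,1,1,1,1,1,1).

Boundary ∂_2: C_2 → C_1 maps a triangle to the signed sum of its edges. For instance
  ∂[3,4,6] = [4,6] − [3,6] + [3,4],
  ∂[2,5,7] = [5,7] − [2,7] + [2,5].
The resulting 30×20 matrix has rank 20, and its Smith normal form has invariant factors (1,1,1,1,1,1,1,1,1,1,1,1,1,1,1,1,1,1,1,2).

Computing H_k = (kernel of ∂_k) / (image of ∂_{k+1}):

  H_0: rank C_0 − rank ∂_1 = 10 − 9 = 1, and the invariant factors of ∂_1 are all 1, so H_0 = Z.
  H_1: rank ker ∂_1 − rank ∂_2 = (30 − 9) − 20 = 1, and ∂_2 has invariant factor 2 > 1, so H_1 = Z ⊕ Z_2.
  H_2: rank ker ∂_2 − rank ∂_3 = (20 − 20) − 0 = 0, and there is no ∂_3, so H_2 = 0.

Hence the Betti numbers are b_0 = 1, b_1 = 1, b_2 = 0.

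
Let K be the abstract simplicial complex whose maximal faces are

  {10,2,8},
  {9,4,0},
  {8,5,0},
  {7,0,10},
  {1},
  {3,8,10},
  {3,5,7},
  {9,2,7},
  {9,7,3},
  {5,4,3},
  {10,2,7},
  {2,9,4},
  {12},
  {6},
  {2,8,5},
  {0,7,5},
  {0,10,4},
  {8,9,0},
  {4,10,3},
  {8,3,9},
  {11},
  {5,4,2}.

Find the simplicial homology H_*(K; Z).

K has 13 vertices, 27 edges, 18 triangles.
rank ∂_0 = 0, rank ∂_1 = 8 ⇒ b_0 = 13 − 0 − 8 = 5; all invariant factors of ∂_1 are 1 so no torsion. So H_0 = Z^5.
rank ∂_1 = 8, rank ∂_2 = 17 ⇒ b_1 = 27 − 8 − 17 = 2; all invariant factors of ∂_2 are 1 so no torsion. So H_1 = Z^2.
rank ∂_2 = 17, rank ∂_3 = 0 ⇒ b_2 = 18 − 17 − 0 = 1. So H_2 = Z.

H_0 = Z^5,  H_1 = Z^2,  H_2 = Z.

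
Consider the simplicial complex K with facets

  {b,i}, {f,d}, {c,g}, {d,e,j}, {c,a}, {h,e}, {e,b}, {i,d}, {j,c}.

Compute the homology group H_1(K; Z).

Order the vertices as a < b < c < d < e < f < g < h < i < j. Listing each simplex with vertices in this order, K has dimension 2 with simplices:

  0-simplices (10): a, b, c, d, e, f, g, h, i, j
  1-simplices (11): ac, be, bi, cg, cj, de, df, di, dj, eh, ej
  2-simplices (1): dej

so the chain groups are C_0 ≅ Z^10, C_1 ≅ Z^11, C_2 ≅ Z^1.

The boundary map ∂_1: C_1 → C_0 sends each edge [p,q] (with p < q) to q − p.
The resulting 10×11 matrix has rank 9, and its Smith normal form has invariant factors (1,1,1,1,1,1,1,1,1).

The boundary map ∂_2: C_2 → C_1 sends each 2-simplex [p,q,r] to [q,r] − [p,r] + [p,q]. For instance
  ∂dej = ej − dj + de.
The 11×1 boundary matrix has rank 1 and Smith normal form diag(1).

Reading off H_k = ker ∂_k / im ∂_{k+1}:

  H_1: rank ker ∂_1 − rank ∂_2 = (11 − 9) − 1 = 1, and the invariant factors of ∂_2 are all 1, so H_1 ≅ Z.

H_1 ≅ Z.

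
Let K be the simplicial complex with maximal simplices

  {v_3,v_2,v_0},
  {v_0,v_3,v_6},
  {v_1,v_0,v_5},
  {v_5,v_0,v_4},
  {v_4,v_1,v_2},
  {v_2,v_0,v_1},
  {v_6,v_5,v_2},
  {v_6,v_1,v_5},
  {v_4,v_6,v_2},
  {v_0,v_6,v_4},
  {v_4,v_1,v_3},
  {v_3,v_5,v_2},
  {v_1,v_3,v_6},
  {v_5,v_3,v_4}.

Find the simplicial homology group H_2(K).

K has 7 vertices, 21 edges, 14 triangles.
rank ∂_2 = 13, rank ∂_3 = 0 ⇒ b_2 = 14 − 13 − 0 = 1. So H_2 ≅ Z.

H_2 = Z.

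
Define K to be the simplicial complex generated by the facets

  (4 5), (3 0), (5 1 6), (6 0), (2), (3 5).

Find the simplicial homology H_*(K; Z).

K has 7 vertices, 7 edges, 1 triangle.
rank ∂_0 = 0, rank ∂_1 = 5 ⇒ b_0 = 7 − 0 − 5 = 2; all invariant factors of ∂_1 are 1 so no torsion. So H_0 ≅ Z^2.
rank ∂_1 = 5, rank ∂_2 = 1 ⇒ b_1 = 7 − 5 − 1 = 1; all invariant factors of ∂_2 are 1 so no torsion. So H_1 ≅ Z.
rank ∂_2 = 1, rank ∂_3 = 0 ⇒ b_2 = 1 − 1 − 0 = 0. So H_2 ≅ 0.

H_0 ≅ Z^2,  H_1 ≅ Z,  H_2 = 0.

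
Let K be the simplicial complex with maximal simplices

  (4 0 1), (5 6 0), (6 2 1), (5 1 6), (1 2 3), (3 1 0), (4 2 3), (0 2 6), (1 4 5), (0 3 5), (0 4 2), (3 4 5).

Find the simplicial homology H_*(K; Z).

H_0 = Z,  H_1 = Z/2,  H_2 = 0.

K has 7 vertices, 18 edges, 12 triangles.
rank ∂_0 = 0, rank ∂_1 = 6 ⇒ b_0 = 7 − 0 − 6 = 1; all invariant factors of ∂_1 are 1 so no torsion. So H_0 = Z.
rank ∂_1 = 6, rank ∂_2 = 12 ⇒ b_1 = 18 − 6 − 12 = 0; ∂_2 has invariant factor(s) [2] giving torsion. So H_1 = Z/2.
rank ∂_2 = 12, rank ∂_3 = 0 ⇒ b_2 = 12 − 12 − 0 = 0. So H_2 = 0.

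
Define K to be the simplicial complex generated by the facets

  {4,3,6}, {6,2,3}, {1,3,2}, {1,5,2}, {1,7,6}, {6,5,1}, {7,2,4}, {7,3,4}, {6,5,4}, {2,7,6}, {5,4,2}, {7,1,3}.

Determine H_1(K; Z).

H_1 ≅ Z/2.

Take the total order 1 < 2 < 3 < 4 < 5 < 6 < 7 on the vertex set. Then K (dimension 2) consists of the simplices:

  0-simplices (7): [1], [2], [3], [4], [5], [6], [7]
  1-simplices (18): [1,2], [1,3], [1,5], [1,6], [1,7], [2,3], [2,4], [2,5], [2,6], [2,7], [3,4], [3,6], [3,7], [4,5], [4,6], [4,7], [5,6], [6,7]
  2-simplices (12): [1,2,3], [1,2,5], [1,3,7], [1,5,6], [1,6,7], [2,3,6], [2,4,5], [2,4,7], [2,6,7], [3,4,6], [3,4,7], [4,5,6]

so the chain groups are C_0 ≅ Z^7, C_1 ≅ Z^18, C_2 ≅ Z^12.

Boundary ∂_1: C_1 → C_0 is given by ∂[p,q] = [q] − [p]. For instance
  ∂[2,6] = [6] − [2].
As a 7×18 matrix over Z this has rank 6, with invariant factors (1,1,1,1,1,1).

Boundary ∂_2: C_2 → C_1 acts by ∂[p,q,r] = [q,r] − [p,r] + [p,q]. For instance
  ∂[1,6,7] = [6,7] − [1,7] + [1,6],
  ∂[2,6,7] = [6,7] − [2,7] + [2,6].
The resulting 18×12 matrix has rank 12, and its Smith normal form has invariant factors (1,1,1,1,1,1,1,1,1,1,1,2).

Computing H_k = (kernel of ∂_k) / (image of ∂_{k+1}):

  H_1: rank ker ∂_1 − rank ∂_2 = (18 − 6) − 12 = 0, and ∂_2 has invariant factor 2 > 1, so H_1 = Z/2.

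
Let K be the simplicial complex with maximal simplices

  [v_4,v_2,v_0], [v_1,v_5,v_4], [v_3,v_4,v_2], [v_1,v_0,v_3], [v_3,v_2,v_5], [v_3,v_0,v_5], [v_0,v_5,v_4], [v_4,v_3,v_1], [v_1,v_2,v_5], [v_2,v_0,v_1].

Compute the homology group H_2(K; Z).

Order the vertices as v_0 < v_1 < v_2 < v_3 < v_4 < v_5. Listing each simplex with vertices in this order, K has dimension 2 with simplices:

  0-simplices (6): [v_0], [v_1], [v_2], [v_3], [v_4], [v_5]
  1-simplices (15): (15 of them)
  2-simplices (10): [v_0,v_1,v_2], [v_0,v_1,v_3], [v_0,v_2,v_4], [v_0,v_3,v_5], [v_0,v_4,v_5], [v_1,v_2,v_5], [v_1,v_3,v_4], [v_1,v_4,v_5], [v_2,v_3,v_4], [v_2,v_3,v_5]

Hence C_0 ≅ Z^6, C_1 ≅ Z^15, C_2 ≅ Z^10.

The boundary map ∂_1: C_1 → C_0 is given by ∂[p,q] = [q] − [p]. For instance
  ∂[v_1,v_4] = [v_4] − [v_1].
This gives a 6×15 integer matrix of rank 5; reducing to Smith normal form yields diagonal entries (1,1,1,1,1).

Boundary ∂_2: C_2 → C_1 sends each 2-simplex [p,q,r] to [q,r] − [p,r] + [p,q]. For instance
  ∂[v_0,v_1,v_3] = [v_1,v_3] − [v_0,v_3] + [v_0,v_1],
  ∂[v_2,v_3,v_5] = [v_3,v_5] − [v_2,v_5] + [v_2,v_3].
The 15×10 boundary matrix has rank 10 and Smith normal form diag(1,1,1,1,1,1,1,1,1,2).

Computing H_k = (kernel of ∂_k) / (image of ∂_{k+1}):

  H_2: rank ker ∂_2 − rank ∂_3 = (10 − 10) − 0 = 0, and there is no ∂_3, so H_2 = 0.

H_2 ≅ 0.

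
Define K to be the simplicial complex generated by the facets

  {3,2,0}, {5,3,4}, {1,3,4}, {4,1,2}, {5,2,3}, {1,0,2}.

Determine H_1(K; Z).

Take the total order 0 < 1 < 2 < 3 < 4 < 5 on the vertex set. Then K (dimension 2) consists of the simplices:

  0-simplices (6): [0], [1], [2], [3], [4], [5]
  1-simplices (12): [0,1], [0,2], [0,3], [1,2], [1,3], [1,4], [2,3], [2,4], [2,5], [3,4], [3,5], [4,5]
  2-simplices (6): [0,1,2], [0,2,3], [1,2,4], [1,3,4], [2,3,5], [3,4,5]

Hence C_0 ≅ Z^6, C_1 ≅ Z^12, C_2 ≅ Z^6.

The boundary map ∂_1: C_1 → C_0 sends each edge [p,q] (with p < q) to q − p. For instance
  ∂[1,2] = [2] − [1].
This gives a 6×12 integer matrix of rank 5; reducing to Smith normal form yields diagonal entries (1,1,1,1,1).

∂_2: C_2 → C_1 maps a triangle to the signed sum of its edges. For instance
  ∂[0,1,2] = [1,2] − [0,2] + [0,1],
  ∂[1,3,4] = [3,4] − [1,4] + [1,3].
As a 12×6 matrix over Z this has rank 6, with invariant factors (1,1,1,1,1,1).

Computing H_k = (kernel of ∂_k) / (image of ∂_{k+1}):

  H_1: rank ker ∂_1 − rank ∂_2 = (12 − 5) − 6 = 1, and the invariant factors of ∂_2 are all 1, so H_1 ≅ Z.

(K is a triangulation of the cylinder S^1 x I.)

H_1 ≅ Z.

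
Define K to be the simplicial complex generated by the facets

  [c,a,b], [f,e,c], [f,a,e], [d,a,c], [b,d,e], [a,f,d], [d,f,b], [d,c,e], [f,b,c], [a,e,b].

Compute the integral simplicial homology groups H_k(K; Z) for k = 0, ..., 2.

Fix the vertex order a < b < c < d < e < f and write every simplex with vertices in increasing order. Then dim K = 2 and the simplices of K are:

  0-simplices (6): a, b, c, d, e, f
  1-simplices (15): ab, ac, ad, ae, af, bc, bd, be, bf, cd, ce, cf, de, df, ef
  2-simplices (10): abc, abe, acd, adf, aef, bcf, bde, bdf, cde, cef

so the chain groups are C_0 ≅ Z^6, C_1 ≅ Z^15, C_2 ≅ Z^10.

Boundary ∂_1: C_1 → C_0 maps an edge to its endpoints' difference, ∂[p,q] = q − p. For instance
  ∂df = f − d.
The 6×15 boundary matrix has rank 5 and Smith normal form diag(1,1,1,1,1).

Boundary ∂_2: C_2 → C_1 sends each 2-simplex [p,q,r] to [q,r] − [p,r] + [p,q]. For instance
  ∂cef = ef − cf + ce,
  ∂abe = be − ae + ab.
As a 15×10 matrix over Z this has rank 10, with invariant factors (1,1,1,1,1,1,1,1,1,2).

Reading off H_k = ker ∂_k / im ∂_{k+1}:

  H_0: rank C_0 − rank ∂_1 = 6 − 5 = 1, and the invariant factors of ∂_1 are all 1, so H_0 ≅ Z.
  H_1: rank ker ∂_1 − rank ∂_2 = (15 − 5) − 10 = 0, and ∂_2 has invariant factor 2 > 1, so H_1 ≅ Z/2.
  H_2: rank ker ∂_2 − rank ∂_3 = (10 − 10) − 0 = 0, and there is no ∂_3, so H_2 ≅ 0.

As a check, the Euler characteristic is 6 − 15 + 10 = 1, which agrees with 1 − 0 + 0 = 1.

H_0 = Z,  H_1 = Z/2,  H_2 = 0.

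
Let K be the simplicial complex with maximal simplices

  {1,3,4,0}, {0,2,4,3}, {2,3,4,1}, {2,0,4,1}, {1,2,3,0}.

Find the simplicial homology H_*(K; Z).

Take the total order 0 < 1 < 2 < 3 < 4 on the vertex set. Then K (dimension 3) consists of the simplices:

  0-simplices (5): [0], [1], [2], [3], [4]
  1-simplices (10): [0,1], [0,2], [0,3], [0,4], [1,2], [1,3], [1,4], [2,3], [2,4], [3,4]
  2-simplices (10): [0,1,2], [0,1,3], [0,1,4], [0,2,3], [0,2,4], [0,3,4], [1,2,3], [1,2,4], [1,3,4], [2,3,4]
  3-simplices (5): [0,1,2,3], [0,1,2,4], [0,1,3,4], [0,2,3,4], [1,2,3,4]

so the chain groups are C_0 ≅ Z^5, C_1 ≅ Z^10, C_2 ≅ Z^10, C_3 ≅ Z^5.

∂_1: C_1 → C_0 maps an edge to its endpoints' difference, ∂[p,q] = q − p.
The resulting 5×10 matrix has rank 4, and its Smith normal form has invariant factors (1,1,1,1).

Boundary ∂_2: C_2 → C_1 sends each 2-simplex [p,q,r] to [q,r] − [p,r] + [p,q]. For instance
  ∂[0,2,4] = [2,4] − [0,4] + [0,2],
  ∂[0,1,3] = [1,3] − [0,3] + [0,1].
This gives a 10×10 integer matrix of rank 6; reducing to Smith normal form yields diagonal entries (1,1,1,1,1,1).

∂_3: C_3 → C_2 sends each 3-simplex σ to the alternating sum Σ_i (−1)^i (σ with its i-th vertex removed). For instance
  ∂[0,2,3,4] = [2,3,4] − [0,3,4] + [0,2,4] − [0,2,3],
  ∂[0,1,2,3] = [1,2,3] − [0,2,3] + [0,1,3] − [0,1,2].
As a 10×5 matrix over Z this has rank 4, with invariant factors (1,1,1,1).

Computing H_k = (kernel of ∂_k) / (image of ∂_{k+1}):

  H_0: rank C_0 − rank ∂_1 = 5 − 4 = 1, and the invariant factors of ∂_1 are all 1, so H_0 = Z.
  H_1: rank ker ∂_1 − rank ∂_2 = (10 − 4) − 6 = 0, and the invariant factors of ∂_2 are all 1, so H_1 = 0.
  H_2: rank ker ∂_2 − rank ∂_3 = (10 − 6) − 4 = 0, and the invariant factors of ∂_3 are all 1, so H_2 = 0.
  H_3: rank ker ∂_3 − rank ∂_4 = (5 − 4) − 0 = 1, and there is no ∂_4, so H_3 = Z.

As a check, the Euler characteristic is 5 − 10 + 10 − 5 = 0, which agrees with 1 − 0 + 0 − 1 = 0.

H_0 ≅ Z,  H_1 = 0,  H_2 = 0,  H_3 ≅ Z.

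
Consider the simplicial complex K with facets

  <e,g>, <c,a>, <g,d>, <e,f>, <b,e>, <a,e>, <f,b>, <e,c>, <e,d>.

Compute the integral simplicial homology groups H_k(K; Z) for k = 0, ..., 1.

Take the total order a < b < c < d < e < f < g on the vertex set. Then K (dimension 1) consists of the simplices:

  0-simplices (7): a, b, c, d, e, f, g
  1-simplices (9): ac, ae, be, bf, ce, de, dg, ef, eg

giving chain groups C_0 ≅ Z^7, C_1 ≅ Z^9.

∂_1: C_1 → C_0 is given by ∂[p,q] = [q] − [p]. For instance
  ∂dg = g − d.
The resulting 7×9 matrix has rank 6, and its Smith normal form has invariant factors (1,1,1,1,1,1).

Reading off H_k = ker ∂_k / im ∂_{k+1}:

  H_0: rank C_0 − rank ∂_1 = 7 − 6 = 1, and the invariant factors of ∂_1 are all 1, so H_0 ≅ Z.
  H_1: rank ker ∂_1 − rank ∂_2 = (9 − 6) − 0 = 3, and there is no ∂_2, so H_1 ≅ Z^3.

As a check, the Euler characteristic is 7 − 9 = -2, which agrees with 1 − 3 = -2.

H_0 = Z,  H_1 = Z^3.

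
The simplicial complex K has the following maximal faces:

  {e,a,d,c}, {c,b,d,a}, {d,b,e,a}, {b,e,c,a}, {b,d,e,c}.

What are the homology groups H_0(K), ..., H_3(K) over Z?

Fix the vertex order a < b < c < d < e and write every simplex with vertices in increasing order. Then dim K = 3 and the simplices of K are:

  0-simplices (5): a, b, c, d, e
  1-simplices (10): ab, ac, ad, ae, bc, bd, be, cd, ce, de
  2-simplices (10): abc, abd, abe, acd, ace, ade, bcd, bce, bde, cde
  3-simplices (5): abcd, abce, abde, acde, bcde

giving chain groups C_0 ≅ Z^5, C_1 ≅ Z^10, C_2 ≅ Z^10, C_3 ≅ Z^5.

Boundary ∂_1: C_1 → C_0 sends each edge [p,q] (with p < q) to q − p. For instance
  ∂ab = b − a.
The resulting 5×10 matrix has rank 4, and its Smith normal form has invariant factors (1,1,1,1).

Boundary ∂_2: C_2 → C_1 sends each 2-simplex [p,q,r] to [q,r] − [p,r] + [p,q]. For instance
  ∂bcd = cd − bd + bc,
  ∂bde = de − be + bd.
As a 10×10 matrix over Z this has rank 6, with invariant factors (1,1,1,1,1,1).

The boundary map ∂_3: C_3 → C_2 sends each 3-simplex σ to the alternating sum Σ_i (−1)^i (σ with its i-th vertex removed). For instance
  ∂abce = bce − ace + abe − abc,
  ∂bcde = cde − bde + bce − bcd.
The 10×5 boundary matrix has rank 4 and Smith normal form diag(1,1,1,1).

From H_k ≅ ker(∂_k) / im(∂_{k+1}) we obtain:

  H_0: rank C_0 − rank ∂_1 = 5 − 4 = 1, and the invariant factors of ∂_1 are all 1, so H_0 = Z.
  H_1: rank ker ∂_1 − rank ∂_2 = (10 − 4) − 6 = 0, and the invariant factors of ∂_2 are all 1, so H_1 = 0.
  H_2: rank ker ∂_2 − rank ∂_3 = (10 − 6) − 4 = 0, and the invariant factors of ∂_3 are all 1, so H_2 = 0.
  H_3: rank ker ∂_3 − rank ∂_4 = (5 − 4) − 0 = 1, and there is no ∂_4, so H_3 = Z.

As a check, the Euler characteristic is 5 − 10 + 10 − 5 = 0, which agrees with 1 − 0 + 0 − 1 = 0.
(K is a triangulation of the 3-sphere S^3.)

H_0 = Z,  H_1 = 0,  H_2 = 0,  H_3 = Z.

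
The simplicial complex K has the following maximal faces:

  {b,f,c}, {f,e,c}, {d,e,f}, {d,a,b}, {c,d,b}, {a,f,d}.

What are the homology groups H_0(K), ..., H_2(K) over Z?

K has 6 vertices, 12 edges, 6 triangles.
rank ∂_0 = 0, rank ∂_1 = 5 ⇒ b_0 = 6 − 0 − 5 = 1; all invariant factors of ∂_1 are 1 so no torsion. So H_0 ≅ Z.
rank ∂_1 = 5, rank ∂_2 = 6 ⇒ b_1 = 12 − 5 − 6 = 1; all invariant factors of ∂_2 are 1 so no torsion. So H_1 ≅ Z.
rank ∂_2 = 6, rank ∂_3 = 0 ⇒ b_2 = 6 − 6 − 0 = 0. So H_2 ≅ 0.

H_0 = Z,  H_1 = Z,  H_2 = 0.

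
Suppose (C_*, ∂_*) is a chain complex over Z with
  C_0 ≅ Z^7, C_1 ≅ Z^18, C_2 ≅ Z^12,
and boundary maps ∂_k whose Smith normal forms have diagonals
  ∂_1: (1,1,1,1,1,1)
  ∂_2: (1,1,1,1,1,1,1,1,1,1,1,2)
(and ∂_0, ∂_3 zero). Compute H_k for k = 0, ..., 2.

H_0 = Z,  H_1 = Z_2,  H_2 = 0.

H_0: b_0 = 7 − 0 − 6 = 1; torsion from ∂_1 factors > 1: none. So H_0 = Z.
H_1: b_1 = 18 − 6 − 12 = 0; torsion from ∂_2 factors > 1: [2]. So H_1 = Z_2.
H_2: b_2 = 12 − 12 − 0 = 0; torsion from ∂_3 factors > 1: none. So H_2 = 0.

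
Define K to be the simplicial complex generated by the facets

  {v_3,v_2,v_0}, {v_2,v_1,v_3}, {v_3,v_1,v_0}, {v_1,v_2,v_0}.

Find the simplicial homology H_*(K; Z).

H_0 = Z,  H_1 = 0,  H_2 = Z.

We work with the vertex ordering v_0 < v_1 < v_2 < v_3. The simplices of K, each written with vertices in increasing order, are:

  0-simplices (4): [v_0], [v_1], [v_2], [v_3]
  1-simplices (6): [v_0,v_1], [v_0,v_2], [v_0,v_3], [v_1,v_2], [v_1,v_3], [v_2,v_3]
  2-simplices (4): [v_0,v_1,v_2], [v_0,v_1,v_3], [v_0,v_2,v_3], [v_1,v_2,v_3]

so the chain groups are C_0 ≅ Z^4, C_1 ≅ Z^6, C_2 ≅ Z^4.

Boundary ∂_1: C_1 → C_0 sends each edge [p,q] (with p < q) to q − p.
As a 4×6 matrix over Z this has rank 3, with invariant factors (1,1,1).

Boundary ∂_2: C_2 → C_1 acts by ∂[p,q,r] = [q,r] − [p,r] + [p,q]. For instance
  ∂[v_0,v_2,v_3] = [v_2,v_3] − [v_0,v_3] + [v_0,v_2],
  ∂[v_0,v_1,v_3] = [v_1,v_3] − [v_0,v_3] + [v_0,v_1].
This gives a 6×4 integer matrix of rank 3; reducing to Smith normal form yields diagonal entries (1,1,1).

Computing H_k = (kernel of ∂_k) / (image of ∂_{k+1}):

  H_0: rank C_0 − rank ∂_1 = 4 − 3 = 1, and the invariant factors of ∂_1 are all 1, so H_0 = Z.
  H_1: rank ker ∂_1 − rank ∂_2 = (6 − 3) − 3 = 0, and the invariant factors of ∂_2 are all 1, so H_1 = 0.
  H_2: rank ker ∂_2 − rank ∂_3 = (4 − 3) − 0 = 1, and there is no ∂_3, so H_2 = Z.

(K is a triangulation of the 2-sphere S^2.)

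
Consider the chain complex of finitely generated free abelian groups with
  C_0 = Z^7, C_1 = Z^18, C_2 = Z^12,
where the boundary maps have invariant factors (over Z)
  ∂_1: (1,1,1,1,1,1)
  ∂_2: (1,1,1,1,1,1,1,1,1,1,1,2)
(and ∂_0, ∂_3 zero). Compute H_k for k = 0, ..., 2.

H_0 = Z,  H_1 = Z/2Z,  H_2 = 0.

H_0: b_0 = 7 − 0 − 6 = 1; torsion from ∂_1 factors > 1: none. So H_0 = Z.
H_1: b_1 = 18 − 6 − 12 = 0; torsion from ∂_2 factors > 1: [2]. So H_1 = Z/2Z.
H_2: b_2 = 12 − 12 − 0 = 0; torsion from ∂_3 factors > 1: none. So H_2 = 0.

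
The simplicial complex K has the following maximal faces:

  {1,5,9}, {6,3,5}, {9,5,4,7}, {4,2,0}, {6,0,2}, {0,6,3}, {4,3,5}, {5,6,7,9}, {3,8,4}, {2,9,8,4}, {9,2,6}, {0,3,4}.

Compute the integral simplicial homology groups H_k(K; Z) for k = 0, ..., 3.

H_0 ≅ Z,  H_1 = 0,  H_2 ≅ Z,  H_3 = 0.

Order the vertices as 0 < 1 < 2 < 3 < 4 < 5 < 6 < 7 < 8 < 9. Listing each simplex with vertices in this order, K has dimension 3 with simplices:

  0-simplices (10): [0], [1], [2], [3], [4], [5], [6], [7], [8], [9]
  1-simplices (25): (25 of them)
  2-simplices (20): (20 of them)
  3-simplices (3): [2,4,8,9], [4,5,7,9], [5,6,7,9]

Hence C_0 ≅ Z^10, C_1 ≅ Z^25, C_2 ≅ Z^20, C_3 ≅ Z^3.

∂_1: C_1 → C_0 is given by ∂[p,q] = [q] − [p]. For instance
  ∂[0,3] = [3] − [0].
This gives a 10×25 integer matrix of rank 9; reducing to Smith normal form yields diagonal entries (1,1,1,1,1,1,1,1,1).

∂_2: C_2 → C_1 sends each 2-simplex [p,q,r] to [q,r] − [p,r] + [p,q]. For instance
  ∂[4,5,7] = [5,7] − [4,7] + [4,5],
  ∂[2,8,9] = [8,9] − [2,9] + [2,8].
The resulting 25×20 matrix has rank 16, and its Smith normal form has invariant factors (1,1,1,1,1,1,1,1,1,1,1,1,1,1,1,1).

Boundary ∂_3: C_3 → C_2 sends each 3-simplex σ to the alternating sum Σ_i (−1)^i (σ with its i-th vertex removed). For instance
  ∂[5,6,7,9] = [6,7,9] − [5,7,9] + [5,6,9] − [5,6,7],
  ∂[2,4,8,9] = [4,8,9] − [2,8,9] + [2,4,9] − [2,4,8].
This gives a 20×3 integer matrix of rank 3; reducing to Smith normal form yields diagonal entries (1,1,1).

Reading off H_k = ker ∂_k / im ∂_{k+1}:

  H_0: rank C_0 − rank ∂_1 = 10 − 9 = 1, and the invariant factors of ∂_1 are all 1, so H_0 = Z.
  H_1: rank ker ∂_1 − rank ∂_2 = (25 − 9) − 16 = 0, and the invariant factors of ∂_2 are all 1, so H_1 = 0.
  H_2: rank ker ∂_2 − rank ∂_3 = (20 − 16) − 3 = 1, and the invariant factors of ∂_3 are all 1, so H_2 = Z.
  H_3: rank ker ∂_3 − rank ∂_4 = (3 − 3) − 0 = 0, and there is no ∂_4, so H_3 = 0.

As a check, the Euler characteristic is 10 − 25 + 20 − 3 = 2, which agrees with 1 − 0 + 1 − 0 = 2.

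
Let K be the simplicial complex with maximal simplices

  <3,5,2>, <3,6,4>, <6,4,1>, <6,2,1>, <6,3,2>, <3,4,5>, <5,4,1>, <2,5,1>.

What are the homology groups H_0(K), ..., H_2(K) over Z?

H_0 ≅ Z,  H_1 = 0,  H_2 ≅ Z.

We work with the vertex ordering 1 < 2 < 3 < 4 < 5 < 6. The simplices of K, each written with vertices in increasing order, are:

  0-simplices (6): [1], [2], [3], [4], [5], [6]
  1-simplices (12): [1,2], [1,4], [1,5], [1,6], [2,3], [2,5], [2,6], [3,4], [3,5], [3,6], [4,5], [4,6]
  2-simplices (8): [1,2,5], [1,2,6], [1,4,5], [1,4,6], [2,3,5], [2,3,6], [3,4,5], [3,4,6]

so the chain groups are C_0 ≅ Z^6, C_1 ≅ Z^12, C_2 ≅ Z^8.

∂_1: C_1 → C_0 sends each edge [p,q] (with p < q) to q − p. For instance
  ∂[1,2] = [2] − [1].
As a 6×12 matrix over Z this has rank 5, with invariant factors (1,1,1,1,1).

The boundary map ∂_2: C_2 → C_1 sends each 2-simplex [p,q,r] to [q,r] − [p,r] + [p,q]. For instance
  ∂[1,4,6] = [4,6] − [1,6] + [1,4],
  ∂[1,2,6] = [2,6] − [1,6] + [1,2].
The 12×8 boundary matrix has rank 7 and Smith normal form diag(1,1,1,1,1,1,1).

Computing H_k = (kernel of ∂_k) / (image of ∂_{k+1}):

  H_0: rank C_0 − rank ∂_1 = 6 − 5 = 1, and the invariant factors of ∂_1 are all 1, so H_0 = Z.
  H_1: rank ker ∂_1 − rank ∂_2 = (12 − 5) − 7 = 0, and the invariant factors of ∂_2 are all 1, so H_1 = 0.
  H_2: rank ker ∂_2 − rank ∂_3 = (8 − 7) − 0 = 1, and there is no ∂_3, so H_2 = Z.

(K is a triangulation of the 2-sphere S^2.)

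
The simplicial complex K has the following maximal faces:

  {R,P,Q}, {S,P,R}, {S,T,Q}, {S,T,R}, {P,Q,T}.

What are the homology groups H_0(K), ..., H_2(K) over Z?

H_0 ≅ Z,  H_1 ≅ Z,  H_2 = 0.

Take the total order P < Q < R < S < T on the vertex set. Then K (dimension 2) consists of the simplices:

  0-simplices (5): P, Q, R, S, T
  1-simplices (10): PQ, PR, PS, PT, QR, QS, QT, RS, RT, ST
  2-simplices (5): PQR, PQT, PRS, QST, RST

giving chain groups C_0 ≅ Z^5, C_1 ≅ Z^10, C_2 ≅ Z^5.

The boundary map ∂_1: C_1 → C_0 is given by ∂[p,q] = [q] − [p].
As a 5×10 matrix over Z this has rank 4, with invariant factors (1,1,1,1).

∂_2: C_2 → C_1 acts by ∂[p,q,r] = [q,r] − [p,r] + [p,q]. For instance
  ∂PQT = QT − PT + PQ,
  ∂PQR = QR − PR + PQ.
The 10×5 boundary matrix has rank 5 and Smith normal form diag(1,1,1,1,1).

Now H_k = ker ∂_k / im ∂_{k+1}, so:

  H_0: rank C_0 − rank ∂_1 = 5 − 4 = 1, and the invariant factors of ∂_1 are all 1, so H_0 = Z.
  H_1: rank ker ∂_1 − rank ∂_2 = (10 − 4) − 5 = 1, and the invariant factors of ∂_2 are all 1, so H_1 = Z.
  H_2: rank ker ∂_2 − rank ∂_3 = (5 − 5) − 0 = 0, and there is no ∂_3, so H_2 = 0.

As a check, the Euler characteristic is 5 − 10 + 5 = 0, which agrees with 1 − 1 + 0 = 0.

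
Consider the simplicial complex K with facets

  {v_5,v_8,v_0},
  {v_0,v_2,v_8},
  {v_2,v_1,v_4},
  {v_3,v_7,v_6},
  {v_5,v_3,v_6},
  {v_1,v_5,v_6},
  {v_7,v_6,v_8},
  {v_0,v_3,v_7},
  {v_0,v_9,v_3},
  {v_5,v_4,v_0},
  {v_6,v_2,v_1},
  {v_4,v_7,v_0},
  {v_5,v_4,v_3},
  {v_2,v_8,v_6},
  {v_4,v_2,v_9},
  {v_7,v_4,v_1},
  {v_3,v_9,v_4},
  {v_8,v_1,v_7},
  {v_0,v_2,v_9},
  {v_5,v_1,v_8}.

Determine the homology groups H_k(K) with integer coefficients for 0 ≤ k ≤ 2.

Take the total order v_0 < v_1 < v_2 < v_3 < v_4 < v_5 < v_6 < v_7 < v_8 < v_9 on the vertex set. Then K (dimension 2) consists of the simplices:

  0-simplices (10): [v_0], [v_1], [v_2], [v_3], [v_4], [v_5], [v_6], [v_7], [v_8], [v_9]
  1-simplices (30): (30 of them)
  2-simplices (20): (20 of them)

Hence C_0 ≅ Z^10, C_1 ≅ Z^30, C_2 ≅ Z^20.

Boundary ∂_1: C_1 → C_0 sends each edge [p,q] (with p < q) to q − p. For instance
  ∂[v_4,v_5] = [v_5] − [v_4].
As a 10×30 matrix over Z this has rank 9, with invariant factors (1,1,1,1,1,1,1,1,1).

Boundary ∂_2: C_2 → C_1 maps a triangle to the signed sum of its edges. For instance
  ∂[v_1,v_2,v_6] = [v_2,v_6] − [v_1,v_6] + [v_1,v_2],
  ∂[v_1,v_5,v_8] = [v_5,v_8] − [v_1,v_8] + [v_1,v_5].
The 30×20 boundary matrix has rank 20 and Smith normal form diag(1,1,1,1,1,1,1,1,1,1,1,1,1,1,1,1,1,1,1,2).

Reading off H_k = ker ∂_k / im ∂_{k+1}:

  H_0: rank C_0 − rank ∂_1 = 10 − 9 = 1, and the invariant factors of ∂_1 are all 1, so H_0 ≅ Z.
  H_1: rank ker ∂_1 − rank ∂_2 = (30 − 9) − 20 = 1, and ∂_2 has invariant factor 2 > 1, so H_1 ≅ Z ⊕ Z/2.
  H_2: rank ker ∂_2 − rank ∂_3 = (20 − 20) − 0 = 0, and there is no ∂_3, so H_2 ≅ 0.

As a check, the Euler characteristic is 10 − 30 + 20 = 0, which agrees with 1 − 1 + 0 = 0.

H_0 ≅ Z,  H_1 ≅ Z ⊕ Z/2,  H_2 = 0.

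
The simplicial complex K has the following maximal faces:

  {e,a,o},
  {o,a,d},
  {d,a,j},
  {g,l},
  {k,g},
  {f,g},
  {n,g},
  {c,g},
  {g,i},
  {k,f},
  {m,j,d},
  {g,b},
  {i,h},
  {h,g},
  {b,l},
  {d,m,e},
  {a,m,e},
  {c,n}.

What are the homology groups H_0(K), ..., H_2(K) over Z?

Fix the vertex order a < b < c < d < e < f < g < h < i < j < k < l < m < n < o and write every simplex with vertices in increasing order. Then dim K = 2 and the simplices of K are:

  0-simplices (15): a, b, c, d, e, f, g, h, i, j, k, l, m, n, o
  1-simplices (24): ad, ae, aj, am, ao, bg, bl, cg, cn, de, dj, dm, do, em, eo, fg, fk, gh, gi, gk, gl, gn, hi, jm
  2-simplices (6): adj, ado, aem, aeo, dem, djm

giving chain groups C_0 ≅ Z^15, C_1 ≅ Z^24, C_2 ≅ Z^6.

The boundary map ∂_1: C_1 → C_0 is given by ∂[p,q] = [q] − [p]. For instance
  ∂gh = h − g.
The 15×24 boundary matrix has rank 13 and Smith normal form diag(1,1,1,1,1,1,1,1,1,1,1,1,1).

∂_2: C_2 → C_1 sends each 2-simplex [p,q,r] to [q,r] − [p,r] + [p,q]. For instance
  ∂aeo = eo − ao + ae,
  ∂dem = em − dm + de.
This gives a 24×6 integer matrix of rank 6; reducing to Smith normal form yields diagonal entries (1,1,1,1,1,1).

Reading off H_k = ker ∂_k / im ∂_{k+1}:

  H_0: rank C_0 − rank ∂_1 = 15 − 13 = 2, and the invariant factors of ∂_1 are all 1, so H_0 ≅ Z^2.
  H_1: rank ker ∂_1 − rank ∂_2 = (24 − 13) − 6 = 5, and the invariant factors of ∂_2 are all 1, so H_1 ≅ Z^5.
  H_2: rank ker ∂_2 − rank ∂_3 = (6 − 6) − 0 = 0, and there is no ∂_3, so H_2 ≅ 0.

As a check, the Euler characteristic is 15 − 24 + 6 = -3, which agrees with 2 − 5 + 0 = -3.

H_0 ≅ Z^2,  H_1 ≅ Z^5,  H_2 = 0.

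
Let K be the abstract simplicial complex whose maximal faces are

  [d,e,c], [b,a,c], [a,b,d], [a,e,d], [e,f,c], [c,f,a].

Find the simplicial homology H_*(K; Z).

H_0 ≅ Z,  H_1 ≅ Z,  H_2 = 0.

We work with the vertex ordering a < b < c < d < e < f. The simplices of K, each written with vertices in increasing order, are:

  0-simplices (6): a, b, c, d, e, f
  1-simplices (12): ab, ac, ad, ae, af, bc, bd, cd, ce, cf, de, ef
  2-simplices (6): abc, abd, acf, ade, cde, cef

giving chain groups C_0 ≅ Z^6, C_1 ≅ Z^12, C_2 ≅ Z^6.

∂_1: C_1 → C_0 sends each edge [p,q] (with p < q) to q − p. For instance
  ∂bc = c − b.
The 6×12 boundary matrix has rank 5 and Smith normal form diag(1,1,1,1,1).

The boundary map ∂_2: C_2 → C_1 acts by ∂[p,q,r] = [q,r] − [p,r] + [p,q]. For instance
  ∂abd = bd − ad + ab,
  ∂ade = de − ae + ad.
The 12×6 boundary matrix has rank 6 and Smith normal form diag(1,1,1,1,1,1).

Computing H_k = (kernel of ∂_k) / (image of ∂_{k+1}):

  H_0: rank C_0 − rank ∂_1 = 6 − 5 = 1, and the invariant factors of ∂_1 are all 1, so H_0 ≅ Z.
  H_1: rank ker ∂_1 − rank ∂_2 = (12 − 5) − 6 = 1, and the invariant factors of ∂_2 are all 1, so H_1 ≅ Z.
  H_2: rank ker ∂_2 − rank ∂_3 = (6 − 6) − 0 = 0, and there is no ∂_3, so H_2 ≅ 0.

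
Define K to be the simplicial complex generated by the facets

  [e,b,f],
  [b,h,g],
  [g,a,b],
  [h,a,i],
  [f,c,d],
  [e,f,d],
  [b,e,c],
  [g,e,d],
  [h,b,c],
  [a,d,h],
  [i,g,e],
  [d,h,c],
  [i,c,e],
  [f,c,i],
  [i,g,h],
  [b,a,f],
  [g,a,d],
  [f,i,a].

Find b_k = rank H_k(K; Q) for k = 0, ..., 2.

We work with the vertex ordering a < b < c < d < e < f < g < h < i. The simplices of K, each written with vertices in increasing order, are:

  0-simplices (9): a, b, c, d, e, f, g, h, i
  1-simplices (27): ab, ad, af, ag, ah, ai, bc, be, bf, bg, bh, cd, ce, cf, ch, ci, de, df, dg, dh, ef, eg, ei, fi, gh, gi, hi
  2-simplices (18): abf, abg, adg, adh, afi, ahi, bce, bch, bef, bgh, cdf, cdh, cei, cfi, def, deg, egi, ghi

so the chain groups are C_0 ≅ Z^9, C_1 ≅ Z^27, C_2 ≅ Z^18.

The boundary map ∂_1: C_1 → C_0 maps an edge to its endpoints' difference, ∂[p,q] = q − p. For instance
  ∂gi = i − g.
The resulting 9×27 matrix has rank 8, and its Smith normal form has invariant factors (1,1,1,1,1,1,1,1).

The boundary map ∂_2: C_2 → C_1 maps a triangle to the signed sum of its edges. For instance
  ∂cdf = df − cf + cd,
  ∂ghi = hi − gi + gh.
The 27×18 boundary matrix has rank 18 and Smith normal form diag(1,1,1,1,1,1,1,1,1,1,1,1,1,1,1,1,1,2).

Reading off H_k = ker ∂_k / im ∂_{k+1}:

  H_0: rank C_0 − rank ∂_1 = 9 − 8 = 1, and the invariant factors of ∂_1 are all 1, so H_0 = Z.
  H_1: rank ker ∂_1 − rank ∂_2 = (27 − 8) − 18 = 1, and ∂_2 has invariant factor 2 > 1, so H_1 = Z ⊕ Z_2.
  H_2: rank ker ∂_2 − rank ∂_3 = (18 − 18) − 0 = 0, and there is no ∂_3, so H_2 = 0.

(K is a triangulation of the Klein bottle.)

Hence the Betti numbers are b_0 = 1, b_1 = 1, b_2 = 0.

b_0 = 1, b_1 = 1, b_2 = 0.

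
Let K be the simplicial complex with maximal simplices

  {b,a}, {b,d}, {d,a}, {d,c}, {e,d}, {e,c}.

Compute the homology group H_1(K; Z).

H_1 ≅ Z^2.

Fix the vertex order a < b < c < d < e and write every simplex with vertices in increasing order. Then dim K = 1 and the simplices of K are:

  0-simplices (5): a, b, c, d, e
  1-simplices (6): ab, ad, bd, cd, ce, de

so the chain groups are C_0 ≅ Z^5, C_1 ≅ Z^6.

∂_1: C_1 → C_0 sends each edge [p,q] (with p < q) to q − p. For instance
  ∂ad = d − a.
The 5×6 boundary matrix has rank 4 and Smith normal form diag(1,1,1,1).

Computing H_k = (kernel of ∂_k) / (image of ∂_{k+1}):

  H_1: rank ker ∂_1 − rank ∂_2 = (6 − 4) − 0 = 2, and there is no ∂_2, so H_1 = Z^2.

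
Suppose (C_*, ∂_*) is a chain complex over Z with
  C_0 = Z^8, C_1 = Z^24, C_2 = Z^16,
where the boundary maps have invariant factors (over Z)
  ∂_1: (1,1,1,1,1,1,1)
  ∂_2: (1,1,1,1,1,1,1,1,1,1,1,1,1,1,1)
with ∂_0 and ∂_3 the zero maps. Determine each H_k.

H_0 ≅ Z,  H_1 ≅ Z^2,  H_2 ≅ Z.

H_0: b_0 = 8 − 0 − 7 = 1; torsion from ∂_1 factors > 1: none. So H_0 ≅ Z.
H_1: b_1 = 24 − 7 − 15 = 2; torsion from ∂_2 factors > 1: none. So H_1 ≅ Z^2.
H_2: b_2 = 16 − 15 − 0 = 1; torsion from ∂_3 factors > 1: none. So H_2 ≅ Z.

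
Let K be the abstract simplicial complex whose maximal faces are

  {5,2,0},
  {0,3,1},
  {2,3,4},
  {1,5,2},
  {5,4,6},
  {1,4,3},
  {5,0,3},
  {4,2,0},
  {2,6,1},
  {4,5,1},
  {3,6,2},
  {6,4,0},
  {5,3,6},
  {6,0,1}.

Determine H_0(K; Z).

H_0 = Z.

We work with the vertex ordering 0 < 1 < 2 < 3 < 4 < 5 < 6. The simplices of K, each written with vertices in increasing order, are:

  0-simplices (7): [0], [1], [2], [3], [4], [5], [6]
  1-simplices (21): [0,1], [0,2], [0,3], [0,4], [0,5], [0,6], [1,2], [1,3], [1,4], [1,5], [1,6], [2,3], [2,4], [2,5], [2,6], [3,4], [3,5], [3,6], [4,5], [4,6], [5,6]
  2-simplices (14): [0,1,3], [0,1,6], [0,2,4], [0,2,5], [0,3,5], [0,4,6], [1,2,5], [1,2,6], [1,3,4], [1,4,5], [2,3,4], [2,3,6], [3,5,6], [4,5,6]

giving chain groups C_0 ≅ Z^7, C_1 ≅ Z^21, C_2 ≅ Z^14.

∂_1: C_1 → C_0 is given by ∂[p,q] = [q] − [p]. For instance
  ∂[0,3] = [3] − [0].
The resulting 7×21 matrix has rank 6, and its Smith normal form has invariant factors (1,1,1,1,1,1).

The boundary map ∂_2: C_2 → C_1 maps a triangle to the signed sum of its edges. For instance
  ∂[2,3,6] = [3,6] − [2,6] + [2,3],
  ∂[0,3,5] = [3,5] − [0,5] + [0,3].
This gives a 21×14 integer matrix of rank 13; reducing to Smith normal form yields diagonal entries (1,1,1,1,1,1,1,1,1,1,1,1,1).

Computing H_k = (kernel of ∂_k) / (image of ∂_{k+1}):

  H_0: rank C_0 − rank ∂_1 = 7 − 6 = 1, and the invariant factors of ∂_1 are all 1, so H_0 = Z.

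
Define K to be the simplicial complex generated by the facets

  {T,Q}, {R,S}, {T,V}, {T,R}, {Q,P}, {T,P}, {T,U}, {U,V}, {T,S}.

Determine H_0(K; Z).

H_0 ≅ Z.

We work with the vertex ordering P < Q < R < S < T < U < V. The simplices of K, each written with vertices in increasing order, are:

  0-simplices (7): P, Q, R, S, T, U, V
  1-simplices (9): PQ, PT, QT, RS, RT, ST, TU, TV, UV

giving chain groups C_0 ≅ Z^7, C_1 ≅ Z^9.

Boundary ∂_1: C_1 → C_0 sends each edge [p,q] (with p < q) to q − p. For instance
  ∂ST = T − S.
The resulting 7×9 matrix has rank 6, and its Smith normal form has invariant factors (1,1,1,1,1,1).

Now H_k = ker ∂_k / im ∂_{k+1}, so:

  H_0: rank C_0 − rank ∂_1 = 7 − 6 = 1, and the invariant factors of ∂_1 are all 1, so H_0 = Z.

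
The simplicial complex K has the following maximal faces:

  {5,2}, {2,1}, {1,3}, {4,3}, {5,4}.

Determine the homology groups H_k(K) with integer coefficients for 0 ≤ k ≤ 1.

Fix the vertex order 1 < 2 < 3 < 4 < 5 and write every simplex with vertices in increasing order. Then dim K = 1 and the simplices of K are:

  0-simplices (5): [1], [2], [3], [4], [5]
  1-simplices (5): [1,2], [1,3], [2,5], [3,4], [4,5]

giving chain groups C_0 ≅ Z^5, C_1 ≅ Z^5.

Boundary ∂_1: C_1 → C_0 sends each edge [p,q] (with p < q) to q − p. For instance
  ∂[2,5] = [5] − [2].
The 5×5 boundary matrix has rank 4 and Smith normal form diag(1,1,1,1).

From H_k ≅ ker(∂_k) / im(∂_{k+1}) we obtain:

  H_0: rank C_0 − rank ∂_1 = 5 − 4 = 1, and the invariant factors of ∂_1 are all 1, so H_0 ≅ Z.
  H_1: rank ker ∂_1 − rank ∂_2 = (5 − 4) − 0 = 1, and there is no ∂_2, so H_1 ≅ Z.

As a check, the Euler characteristic is 5 − 5 = 0, which agrees with 1 − 1 = 0.
(K is a triangulation of the circle S^1.)

H_0 = Z,  H_1 = Z.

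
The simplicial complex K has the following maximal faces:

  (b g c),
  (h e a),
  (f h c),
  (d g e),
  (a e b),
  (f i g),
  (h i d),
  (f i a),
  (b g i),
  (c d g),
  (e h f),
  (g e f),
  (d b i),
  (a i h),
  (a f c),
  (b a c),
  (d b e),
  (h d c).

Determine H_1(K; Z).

Order the vertices as a < b < c < d < e < f < g < h < i. Listing each simplex with vertices in this order, K has dimension 2 with simplices:

  0-simplices (9): a, b, c, d, e, f, g, h, i
  1-simplices (27): ab, ac, ae, af, ah, ai, bc, bd, be, bg, bi, cd, cf, cg, ch, de, dg, dh, di, ef, eg, eh, fg, fh, fi, gi, hi
  2-simplices (18): abc, abe, acf, aeh, afi, ahi, bcg, bde, bdi, bgi, cdg, cdh, cfh, deg, dhi, efg, efh, fgi

so the chain groups are C_0 ≅ Z^9, C_1 ≅ Z^27, C_2 ≅ Z^18.

The boundary map ∂_1: C_1 → C_0 is given by ∂[p,q] = [q] − [p]. For instance
  ∂fi = i − f.
The 9×27 boundary matrix has rank 8 and Smith normal form diag(1,1,1,1,1,1,1,1).

The boundary map ∂_2: C_2 → C_1 sends each 2-simplex [p,q,r] to [q,r] − [p,r] + [p,q]. For instance
  ∂efh = fh − eh + ef,
  ∂bde = de − be + bd.
This gives a 27×18 integer matrix of rank 18; reducing to Smith normal form yields diagonal entries (1,1,1,1,1,1,1,1,1,1,1,1,1,1,1,1,1,2).

Now H_k = ker ∂_k / im ∂_{k+1}, so:

  H_1: rank ker ∂_1 − rank ∂_2 = (27 − 8) − 18 = 1, and ∂_2 has invariant factor 2 > 1, so H_1 = Z ⊕ Z/2.

H_1 = Z ⊕ Z/2.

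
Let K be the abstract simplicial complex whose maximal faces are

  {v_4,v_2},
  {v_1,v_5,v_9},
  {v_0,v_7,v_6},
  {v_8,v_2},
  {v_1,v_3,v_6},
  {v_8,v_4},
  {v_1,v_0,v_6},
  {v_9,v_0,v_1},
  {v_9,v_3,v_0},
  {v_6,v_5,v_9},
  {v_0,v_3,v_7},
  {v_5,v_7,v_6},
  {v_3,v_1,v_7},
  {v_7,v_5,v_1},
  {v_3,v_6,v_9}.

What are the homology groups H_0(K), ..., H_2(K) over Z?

H_0 = Z^2,  H_1 = Z ⊕ Z/2,  H_2 = 0.

Order the vertices as v_0 < v_1 < v_2 < v_3 < v_4 < v_5 < v_6 < v_7 < v_8 < v_9. Listing each simplex with vertices in this order, K has dimension 2 with simplices:

  0-simplices (10): [v_0], [v_1], [v_2], [v_3], [v_4], [v_5], [v_6], [v_7], [v_8], [v_9]
  1-simplices (21): (21 of them)
  2-simplices (12): (12 of them)

Hence C_0 ≅ Z^10, C_1 ≅ Z^21, C_2 ≅ Z^12.

The boundary map ∂_1: C_1 → C_0 is given by ∂[p,q] = [q] − [p]. For instance
  ∂[v_2,v_4] = [v_4] − [v_2].
The resulting 10×21 matrix has rank 8, and its Smith normal form has invariant factors (1,1,1,1,1,1,1,1).

∂_2: C_2 → C_1 sends each 2-simplex [p,q,r] to [q,r] − [p,r] + [p,q]. For instance
  ∂[v_1,v_3,v_6] = [v_3,v_6] − [v_1,v_6] + [v_1,v_3],
  ∂[v_5,v_6,v_9] = [v_6,v_9] − [v_5,v_9] + [v_5,v_6].
This gives a 21×12 integer matrix of rank 12; reducing to Smith normal form yields diagonal entries (1,1,1,1,1,1,1,1,1,1,1,2).

Now H_k = ker ∂_k / im ∂_{k+1}, so:

  H_0: rank C_0 − rank ∂_1 = 10 − 8 = 2, and the invariant factors of ∂_1 are all 1, so H_0 = Z^2.
  H_1: rank ker ∂_1 − rank ∂_2 = (21 − 8) − 12 = 1, and ∂_2 has invariant factor 2 > 1, so H_1 = Z ⊕ Z/2.
  H_2: rank ker ∂_2 − rank ∂_3 = (12 − 12) − 0 = 0, and there is no ∂_3, so H_2 = 0.

(K is a triangulation of the disjoint union of the circle S^1 and the real projective plane RP^2.)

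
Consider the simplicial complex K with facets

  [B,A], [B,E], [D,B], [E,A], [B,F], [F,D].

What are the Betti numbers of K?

b_0 = 1, b_1 = 2.

We work with the vertex ordering A < B < D < E < F. The simplices of K, each written with vertices in increasing order, are:

  0-simplices (5): A, B, D, E, F
  1-simplices (6): AB, AE, BD, BE, BF, DF

so the chain groups are C_0 ≅ Z^5, C_1 ≅ Z^6.

Boundary ∂_1: C_1 → C_0 sends each edge [p,q] (with p < q) to q − p. For instance
  ∂AB = B − A.
This gives a 5×6 integer matrix of rank 4; reducing to Smith normal form yields diagonal entries (1,1,1,1).

Now H_k = ker ∂_k / im ∂_{k+1}, so:

  H_0: rank C_0 − rank ∂_1 = 5 − 4 = 1, and the invariant factors of ∂_1 are all 1, so H_0 = Z.
  H_1: rank ker ∂_1 − rank ∂_2 = (6 − 4) − 0 = 2, and there is no ∂_2, so H_1 = Z^2.

Hence the Betti numbers are b_0 = 1, b_1 = 2.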